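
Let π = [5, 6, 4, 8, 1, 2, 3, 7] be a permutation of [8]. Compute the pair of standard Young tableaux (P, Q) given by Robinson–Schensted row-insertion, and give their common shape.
P = [1, 2, 3, 7] / [4, 6, 8] / [5];  Q = [1, 2, 4, 8] / [3, 6, 7] / [5];  common shape = (4, 3, 1)

Row-insert the values π_1, π_2, … into P one at a time, bumping the leftmost entry strictly greater than the inserted value down to the next row. The recording tableau Q records, in position (i, j), the step at which that cell was added to P.
  Insert 5 (step 1): P = [5];  Q = [1]
  Insert 6 (step 2): P = [5, 6];  Q = [1, 2]
  Insert 4 (step 3): P = [4, 6] / [5];  Q = [1, 2] / [3]
  Insert 8 (step 4): P = [4, 6, 8] / [5];  Q = [1, 2, 4] / [3]
  Insert 1 (step 5): P = [1, 6, 8] / [4] / [5];  Q = [1, 2, 4] / [3] / [5]
  Insert 2 (step 6): P = [1, 2, 8] / [4, 6] / [5];  Q = [1, 2, 4] / [3, 6] / [5]
  Insert 3 (step 7): P = [1, 2, 3] / [4, 6, 8] / [5];  Q = [1, 2, 4] / [3, 6, 7] / [5]
  Insert 7 (step 8): P = [1, 2, 3, 7] / [4, 6, 8] / [5];  Q = [1, 2, 4, 8] / [3, 6, 7] / [5]
Final shape: (4, 3, 1).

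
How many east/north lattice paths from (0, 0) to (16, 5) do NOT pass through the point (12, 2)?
Number of paths = 17164

Total paths from (0, 0) to (16, 5): C(21, 16) = 20349. Paths through (12, 2): (paths (0, 0) → (12, 2)) × (paths (12, 2) → (16, 5)) = C(14, 12) · C(7, 4) = 91 · 35 = 3185. Avoidance count = 20349 − 3185 = 17164.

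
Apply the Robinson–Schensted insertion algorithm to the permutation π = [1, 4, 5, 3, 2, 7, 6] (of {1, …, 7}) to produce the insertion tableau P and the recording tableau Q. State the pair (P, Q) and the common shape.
P = [1, 2, 5, 6] / [3, 7] / [4];  Q = [1, 2, 3, 6] / [4, 7] / [5];  common shape = (4, 2, 1)

Row-insert the values π_1, π_2, … into P one at a time, bumping the leftmost entry strictly greater than the inserted value down to the next row. The recording tableau Q records, in position (i, j), the step at which that cell was added to P.
  Insert 1 (step 1): P = [1];  Q = [1]
  Insert 4 (step 2): P = [1, 4];  Q = [1, 2]
  Insert 5 (step 3): P = [1, 4, 5];  Q = [1, 2, 3]
  Insert 3 (step 4): P = [1, 3, 5] / [4];  Q = [1, 2, 3] / [4]
  Insert 2 (step 5): P = [1, 2, 5] / [3] / [4];  Q = [1, 2, 3] / [4] / [5]
  Insert 7 (step 6): P = [1, 2, 5, 7] / [3] / [4];  Q = [1, 2, 3, 6] / [4] / [5]
  Insert 6 (step 7): P = [1, 2, 5, 6] / [3, 7] / [4];  Q = [1, 2, 3, 6] / [4, 7] / [5]
Final shape: (4, 2, 1).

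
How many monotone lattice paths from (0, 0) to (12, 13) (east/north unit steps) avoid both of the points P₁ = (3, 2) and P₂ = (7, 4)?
Number of paths = 3160340

Inclusion–exclusion. Total paths: C(25, 12) = 5200300. Through P₁: C(5, 3)·C(20, 9) = 1679600. Through P₂: C(11, 7)·C(14, 5) = 660660. Since P₁ is strictly southwest of P₂, a monotone path through both must visit P₁ then P₂; paths through both = C(5, 3)·C(6, 4)·C(14, 5) = 300300. Avoid both = 5200300 − 1679600 − 660660 + 300300 = 3160340.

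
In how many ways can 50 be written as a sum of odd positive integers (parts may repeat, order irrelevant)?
p_odd(50) = 3658

Enumerate partitions using only odd parts via the recurrence o(n, m) = o(n, m−2) + o(n−m, m) over odd m, starting from the largest odd part ≤ n. This gives p_odd(50) = 3658. (Euler's theorem: equals the count of distinct-part partitions.)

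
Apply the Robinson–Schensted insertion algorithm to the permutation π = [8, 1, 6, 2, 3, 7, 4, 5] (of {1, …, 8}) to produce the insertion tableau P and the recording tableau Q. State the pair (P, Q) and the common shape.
P = [1, 2, 3, 4, 5] / [6, 7] / [8];  Q = [1, 3, 5, 6, 8] / [2, 7] / [4];  common shape = (5, 2, 1)

Row-insert the values π_1, π_2, … into P one at a time, bumping the leftmost entry strictly greater than the inserted value down to the next row. The recording tableau Q records, in position (i, j), the step at which that cell was added to P.
  Insert 8 (step 1): P = [8];  Q = [1]
  Insert 1 (step 2): P = [1] / [8];  Q = [1] / [2]
  Insert 6 (step 3): P = [1, 6] / [8];  Q = [1, 3] / [2]
  Insert 2 (step 4): P = [1, 2] / [6] / [8];  Q = [1, 3] / [2] / [4]
  Insert 3 (step 5): P = [1, 2, 3] / [6] / [8];  Q = [1, 3, 5] / [2] / [4]
  Insert 7 (step 6): P = [1, 2, 3, 7] / [6] / [8];  Q = [1, 3, 5, 6] / [2] / [4]
  Insert 4 (step 7): P = [1, 2, 3, 4] / [6, 7] / [8];  Q = [1, 3, 5, 6] / [2, 7] / [4]
  Insert 5 (step 8): P = [1, 2, 3, 4, 5] / [6, 7] / [8];  Q = [1, 3, 5, 6, 8] / [2, 7] / [4]
Final shape: (5, 2, 1).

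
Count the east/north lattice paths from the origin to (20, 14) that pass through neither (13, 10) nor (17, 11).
Number of paths = 699356860

Inclusion–exclusion. Total paths: C(34, 20) = 1391975640. Through P₁: C(23, 13)·C(11, 7) = 377541780. Through P₂: C(28, 17)·C(6, 3) = 429483600. Since P₁ is strictly southwest of P₂, a monotone path through both must visit P₁ then P₂; paths through both = C(23, 13)·C(5, 4)·C(6, 3) = 114406600. Avoid both = 1391975640 − 377541780 − 429483600 + 114406600 = 699356860.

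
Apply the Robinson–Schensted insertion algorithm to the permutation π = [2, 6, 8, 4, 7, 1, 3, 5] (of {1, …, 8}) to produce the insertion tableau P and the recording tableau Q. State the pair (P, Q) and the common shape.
P = [1, 3, 5] / [2, 4, 7] / [6, 8];  Q = [1, 2, 3] / [4, 5, 8] / [6, 7];  common shape = (3, 3, 2)

Row-insert the values π_1, π_2, … into P one at a time, bumping the leftmost entry strictly greater than the inserted value down to the next row. The recording tableau Q records, in position (i, j), the step at which that cell was added to P.
  Insert 2 (step 1): P = [2];  Q = [1]
  Insert 6 (step 2): P = [2, 6];  Q = [1, 2]
  Insert 8 (step 3): P = [2, 6, 8];  Q = [1, 2, 3]
  Insert 4 (step 4): P = [2, 4, 8] / [6];  Q = [1, 2, 3] / [4]
  Insert 7 (step 5): P = [2, 4, 7] / [6, 8];  Q = [1, 2, 3] / [4, 5]
  Insert 1 (step 6): P = [1, 4, 7] / [2, 8] / [6];  Q = [1, 2, 3] / [4, 5] / [6]
  Insert 3 (step 7): P = [1, 3, 7] / [2, 4] / [6, 8];  Q = [1, 2, 3] / [4, 5] / [6, 7]
  Insert 5 (step 8): P = [1, 3, 5] / [2, 4, 7] / [6, 8];  Q = [1, 2, 3] / [4, 5, 8] / [6, 7]
Final shape: (3, 3, 2).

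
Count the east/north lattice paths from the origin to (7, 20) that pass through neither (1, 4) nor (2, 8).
Number of paths = 391205

Inclusion–exclusion. Total paths: C(27, 7) = 888030. Through P₁: C(5, 1)·C(22, 6) = 373065. Through P₂: C(10, 2)·C(17, 5) = 278460. Since P₁ is strictly southwest of P₂, a monotone path through both must visit P₁ then P₂; paths through both = C(5, 1)·C(5, 1)·C(17, 5) = 154700. Avoid both = 888030 − 373065 − 278460 + 154700 = 391205.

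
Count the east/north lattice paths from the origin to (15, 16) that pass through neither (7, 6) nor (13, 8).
Number of paths = 218456577

Inclusion–exclusion. Total paths: C(31, 15) = 300540195. Through P₁: C(13, 7)·C(18, 8) = 75088728. Through P₂: C(21, 13)·C(10, 2) = 9157050. Since P₁ is strictly southwest of P₂, a monotone path through both must visit P₁ then P₂; paths through both = C(13, 7)·C(8, 6)·C(10, 2) = 2162160. Avoid both = 300540195 − 75088728 − 9157050 + 2162160 = 218456577.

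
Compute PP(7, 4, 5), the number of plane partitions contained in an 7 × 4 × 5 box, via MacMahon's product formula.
PP(7, 4, 5) = 868489479

Evaluate the triple product over i = 1..7, j = 1..4, k = 1..5. The factors are (2/1) · (3/2) · (4/3) · (5/4) · (6/5) · (3/2) · (4/3) · (5/4) · … (140 factors total). The numerators and denominators telescope so the product is an integer; carrying out the multiplication exactly gives PP(7, 4, 5) = 868489479.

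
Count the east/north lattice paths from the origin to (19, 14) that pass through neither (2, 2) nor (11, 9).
Number of paths = 379608750

Inclusion–exclusion. Total paths: C(33, 19) = 818809200. Through P₁: C(4, 2)·C(29, 17) = 311375610. Through P₂: C(20, 11)·C(13, 8) = 216164520. Since P₁ is strictly southwest of P₂, a monotone path through both must visit P₁ then P₂; paths through both = C(4, 2)·C(16, 9)·C(13, 8) = 88339680. Avoid both = 818809200 − 311375610 − 216164520 + 88339680 = 379608750.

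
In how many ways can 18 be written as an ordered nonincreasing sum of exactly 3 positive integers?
p(18, 3 parts) = 27

Partitions of n into exactly k parts are in bijection with partitions of n − k into at most k parts (subtract 1 from each part). So p(18, exactly 3) = p(15, parts ≤ 3). Computing via the recurrence p(m, j) = p(m, j−1) + p(m−j, j) gives 27.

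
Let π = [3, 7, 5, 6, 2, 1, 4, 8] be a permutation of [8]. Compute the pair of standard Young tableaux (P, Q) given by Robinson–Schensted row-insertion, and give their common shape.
P = [1, 4, 6, 8] / [2, 5] / [3] / [7];  Q = [1, 2, 4, 8] / [3, 7] / [5] / [6];  common shape = (4, 2, 1, 1)

Row-insert the values π_1, π_2, … into P one at a time, bumping the leftmost entry strictly greater than the inserted value down to the next row. The recording tableau Q records, in position (i, j), the step at which that cell was added to P.
  Insert 3 (step 1): P = [3];  Q = [1]
  Insert 7 (step 2): P = [3, 7];  Q = [1, 2]
  Insert 5 (step 3): P = [3, 5] / [7];  Q = [1, 2] / [3]
  Insert 6 (step 4): P = [3, 5, 6] / [7];  Q = [1, 2, 4] / [3]
  Insert 2 (step 5): P = [2, 5, 6] / [3] / [7];  Q = [1, 2, 4] / [3] / [5]
  Insert 1 (step 6): P = [1, 5, 6] / [2] / [3] / [7];  Q = [1, 2, 4] / [3] / [5] / [6]
  Insert 4 (step 7): P = [1, 4, 6] / [2, 5] / [3] / [7];  Q = [1, 2, 4] / [3, 7] / [5] / [6]
  Insert 8 (step 8): P = [1, 4, 6, 8] / [2, 5] / [3] / [7];  Q = [1, 2, 4, 8] / [3, 7] / [5] / [6]
Final shape: (4, 2, 1, 1).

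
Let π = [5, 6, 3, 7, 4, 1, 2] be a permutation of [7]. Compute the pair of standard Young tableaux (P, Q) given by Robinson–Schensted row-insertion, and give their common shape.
P = [1, 2, 7] / [3, 4] / [5, 6];  Q = [1, 2, 4] / [3, 5] / [6, 7];  common shape = (3, 2, 2)

Row-insert the values π_1, π_2, … into P one at a time, bumping the leftmost entry strictly greater than the inserted value down to the next row. The recording tableau Q records, in position (i, j), the step at which that cell was added to P.
  Insert 5 (step 1): P = [5];  Q = [1]
  Insert 6 (step 2): P = [5, 6];  Q = [1, 2]
  Insert 3 (step 3): P = [3, 6] / [5];  Q = [1, 2] / [3]
  Insert 7 (step 4): P = [3, 6, 7] / [5];  Q = [1, 2, 4] / [3]
  Insert 4 (step 5): P = [3, 4, 7] / [5, 6];  Q = [1, 2, 4] / [3, 5]
  Insert 1 (step 6): P = [1, 4, 7] / [3, 6] / [5];  Q = [1, 2, 4] / [3, 5] / [6]
  Insert 2 (step 7): P = [1, 2, 7] / [3, 4] / [5, 6];  Q = [1, 2, 4] / [3, 5] / [6, 7]
Final shape: (3, 2, 2).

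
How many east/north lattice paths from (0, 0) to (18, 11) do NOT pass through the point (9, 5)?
Number of paths = 24577280

Total paths from (0, 0) to (18, 11): C(29, 18) = 34597290. Paths through (9, 5): (paths (0, 0) → (9, 5)) × (paths (9, 5) → (18, 11)) = C(14, 9) · C(15, 9) = 2002 · 5005 = 10020010. Avoidance count = 34597290 − 10020010 = 24577280.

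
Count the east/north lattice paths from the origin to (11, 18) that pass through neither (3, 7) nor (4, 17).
Number of paths = 25490130

Inclusion–exclusion. Total paths: C(29, 11) = 34597290. Through P₁: C(10, 3)·C(19, 8) = 9069840. Through P₂: C(21, 4)·C(8, 7) = 47880. Since P₁ is strictly southwest of P₂, a monotone path through both must visit P₁ then P₂; paths through both = C(10, 3)·C(11, 1)·C(8, 7) = 10560. Avoid both = 34597290 − 9069840 − 47880 + 10560 = 25490130.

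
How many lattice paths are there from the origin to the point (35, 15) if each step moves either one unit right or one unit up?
Number of paths = 2250829575120

A monotone lattice path from (0, 0) to (35, 15) consists of 35 east steps and 15 north steps in some order, so it is determined by which 35 of the 50 steps are east. The count is C(50, 35) = 2250829575120.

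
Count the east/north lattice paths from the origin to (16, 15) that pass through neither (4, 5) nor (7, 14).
Number of paths = 218177199

Inclusion–exclusion. Total paths: C(31, 16) = 300540195. Through P₁: C(9, 4)·C(22, 12) = 81477396. Through P₂: C(21, 7)·C(10, 9) = 1162800. Since P₁ is strictly southwest of P₂, a monotone path through both must visit P₁ then P₂; paths through both = C(9, 4)·C(12, 3)·C(10, 9) = 277200. Avoid both = 300540195 − 81477396 − 1162800 + 277200 = 218177199.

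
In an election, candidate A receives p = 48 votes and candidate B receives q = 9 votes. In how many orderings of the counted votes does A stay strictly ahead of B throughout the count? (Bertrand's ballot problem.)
Strict-lead orderings = 6155474325

Total orderings of the 57 votes with 48 for A: C(57, 48) = 8996462475. By the Bertrand ballot formula (Cycle Lemma / reflection principle), the number of orderings in which A is strictly ahead of B throughout is (p − q)/(p + q) · C(p + q, p) = (48 − 9)/(48 + 9) · 8996462475 = 6155474325.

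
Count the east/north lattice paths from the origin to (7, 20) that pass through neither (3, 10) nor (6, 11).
Number of paths = 489424

Inclusion–exclusion. Total paths: C(27, 7) = 888030. Through P₁: C(13, 3)·C(14, 4) = 286286. Through P₂: C(17, 6)·C(10, 1) = 123760. Since P₁ is strictly southwest of P₂, a monotone path through both must visit P₁ then P₂; paths through both = C(13, 3)·C(4, 3)·C(10, 1) = 11440. Avoid both = 888030 − 286286 − 123760 + 11440 = 489424.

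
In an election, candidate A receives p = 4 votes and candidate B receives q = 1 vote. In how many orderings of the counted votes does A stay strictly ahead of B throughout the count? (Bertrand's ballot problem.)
Strict-lead orderings = 3

Total orderings of the 5 votes with 4 for A: C(5, 4) = 5. By the Bertrand ballot formula (Cycle Lemma / reflection principle), the number of orderings in which A is strictly ahead of B throughout is (p − q)/(p + q) · C(p + q, p) = (4 − 1)/(4 + 1) · 5 = 3.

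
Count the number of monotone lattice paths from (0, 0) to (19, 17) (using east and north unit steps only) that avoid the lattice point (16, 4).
Number of paths = 8594783400

Total paths from (0, 0) to (19, 17): C(36, 19) = 8597496600. Paths through (16, 4): (paths (0, 0) → (16, 4)) × (paths (16, 4) → (19, 17)) = C(20, 16) · C(16, 3) = 4845 · 560 = 2713200. Avoidance count = 8597496600 − 2713200 = 8594783400.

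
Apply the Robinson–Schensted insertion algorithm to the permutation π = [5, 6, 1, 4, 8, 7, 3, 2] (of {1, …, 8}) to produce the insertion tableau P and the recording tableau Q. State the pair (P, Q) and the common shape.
P = [1, 2, 7] / [3, 6, 8] / [4] / [5];  Q = [1, 2, 5] / [3, 4, 6] / [7] / [8];  common shape = (3, 3, 1, 1)

Row-insert the values π_1, π_2, … into P one at a time, bumping the leftmost entry strictly greater than the inserted value down to the next row. The recording tableau Q records, in position (i, j), the step at which that cell was added to P.
  Insert 5 (step 1): P = [5];  Q = [1]
  Insert 6 (step 2): P = [5, 6];  Q = [1, 2]
  Insert 1 (step 3): P = [1, 6] / [5];  Q = [1, 2] / [3]
  Insert 4 (step 4): P = [1, 4] / [5, 6];  Q = [1, 2] / [3, 4]
  Insert 8 (step 5): P = [1, 4, 8] / [5, 6];  Q = [1, 2, 5] / [3, 4]
  Insert 7 (step 6): P = [1, 4, 7] / [5, 6, 8];  Q = [1, 2, 5] / [3, 4, 6]
  Insert 3 (step 7): P = [1, 3, 7] / [4, 6, 8] / [5];  Q = [1, 2, 5] / [3, 4, 6] / [7]
  Insert 2 (step 8): P = [1, 2, 7] / [3, 6, 8] / [4] / [5];  Q = [1, 2, 5] / [3, 4, 6] / [7] / [8]
Final shape: (3, 3, 1, 1).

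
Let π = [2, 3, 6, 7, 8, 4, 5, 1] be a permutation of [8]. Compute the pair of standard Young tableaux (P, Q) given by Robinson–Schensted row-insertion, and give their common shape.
P = [1, 3, 4, 5, 8] / [2, 7] / [6];  Q = [1, 2, 3, 4, 5] / [6, 7] / [8];  common shape = (5, 2, 1)

Row-insert the values π_1, π_2, … into P one at a time, bumping the leftmost entry strictly greater than the inserted value down to the next row. The recording tableau Q records, in position (i, j), the step at which that cell was added to P.
  Insert 2 (step 1): P = [2];  Q = [1]
  Insert 3 (step 2): P = [2, 3];  Q = [1, 2]
  Insert 6 (step 3): P = [2, 3, 6];  Q = [1, 2, 3]
  Insert 7 (step 4): P = [2, 3, 6, 7];  Q = [1, 2, 3, 4]
  Insert 8 (step 5): P = [2, 3, 6, 7, 8];  Q = [1, 2, 3, 4, 5]
  Insert 4 (step 6): P = [2, 3, 4, 7, 8] / [6];  Q = [1, 2, 3, 4, 5] / [6]
  Insert 5 (step 7): P = [2, 3, 4, 5, 8] / [6, 7];  Q = [1, 2, 3, 4, 5] / [6, 7]
  Insert 1 (step 8): P = [1, 3, 4, 5, 8] / [2, 7] / [6];  Q = [1, 2, 3, 4, 5] / [6, 7] / [8]
Final shape: (5, 2, 1).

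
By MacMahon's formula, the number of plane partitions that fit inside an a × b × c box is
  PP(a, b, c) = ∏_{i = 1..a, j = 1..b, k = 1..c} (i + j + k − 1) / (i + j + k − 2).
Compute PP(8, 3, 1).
PP(8, 3, 1) = 165

Evaluate the triple product over i = 1..8, j = 1..3, k = 1..1. The factors are (2/1) · (3/2) · (4/3) · (3/2) · (4/3) · (5/4) · (4/3) · (5/4) · … (24 factors total). The numerators and denominators telescope so the product is an integer; carrying out the multiplication exactly gives PP(8, 3, 1) = 165.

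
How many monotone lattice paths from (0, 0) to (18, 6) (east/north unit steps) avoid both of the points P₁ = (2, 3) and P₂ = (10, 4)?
Number of paths = 83911

Inclusion–exclusion. Total paths: C(24, 18) = 134596. Through P₁: C(5, 2)·C(19, 16) = 9690. Through P₂: C(14, 10)·C(10, 8) = 45045. Since P₁ is strictly southwest of P₂, a monotone path through both must visit P₁ then P₂; paths through both = C(5, 2)·C(9, 8)·C(10, 8) = 4050. Avoid both = 134596 − 9690 − 45045 + 4050 = 83911.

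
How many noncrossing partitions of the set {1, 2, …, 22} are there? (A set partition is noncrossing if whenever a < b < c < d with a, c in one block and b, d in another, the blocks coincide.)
C_22 = 91482563640

These noncrossing partitions are counted by the Catalan number C_n = (1/(n + 1)) · C(2n, n). For n = 22: C_22 = (1/23) · C(44, 22) = 2104098963720/23 = 91482563640.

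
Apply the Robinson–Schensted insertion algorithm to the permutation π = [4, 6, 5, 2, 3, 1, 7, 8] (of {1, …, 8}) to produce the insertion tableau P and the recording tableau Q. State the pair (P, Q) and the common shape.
P = [1, 3, 7, 8] / [2, 5] / [4] / [6];  Q = [1, 2, 7, 8] / [3, 5] / [4] / [6];  common shape = (4, 2, 1, 1)

Row-insert the values π_1, π_2, … into P one at a time, bumping the leftmost entry strictly greater than the inserted value down to the next row. The recording tableau Q records, in position (i, j), the step at which that cell was added to P.
  Insert 4 (step 1): P = [4];  Q = [1]
  Insert 6 (step 2): P = [4, 6];  Q = [1, 2]
  Insert 5 (step 3): P = [4, 5] / [6];  Q = [1, 2] / [3]
  Insert 2 (step 4): P = [2, 5] / [4] / [6];  Q = [1, 2] / [3] / [4]
  Insert 3 (step 5): P = [2, 3] / [4, 5] / [6];  Q = [1, 2] / [3, 5] / [4]
  Insert 1 (step 6): P = [1, 3] / [2, 5] / [4] / [6];  Q = [1, 2] / [3, 5] / [4] / [6]
  Insert 7 (step 7): P = [1, 3, 7] / [2, 5] / [4] / [6];  Q = [1, 2, 7] / [3, 5] / [4] / [6]
  Insert 8 (step 8): P = [1, 3, 7, 8] / [2, 5] / [4] / [6];  Q = [1, 2, 7, 8] / [3, 5] / [4] / [6]
Final shape: (4, 2, 1, 1).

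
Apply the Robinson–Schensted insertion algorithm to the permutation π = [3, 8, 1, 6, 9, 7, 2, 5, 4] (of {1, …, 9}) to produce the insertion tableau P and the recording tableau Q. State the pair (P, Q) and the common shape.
P = [1, 2, 4] / [3, 5, 7] / [6, 9] / [8];  Q = [1, 2, 5] / [3, 4, 6] / [7, 8] / [9];  common shape = (3, 3, 2, 1)

Row-insert the values π_1, π_2, … into P one at a time, bumping the leftmost entry strictly greater than the inserted value down to the next row. The recording tableau Q records, in position (i, j), the step at which that cell was added to P.
  Insert 3 (step 1): P = [3];  Q = [1]
  Insert 8 (step 2): P = [3, 8];  Q = [1, 2]
  Insert 1 (step 3): P = [1, 8] / [3];  Q = [1, 2] / [3]
  Insert 6 (step 4): P = [1, 6] / [3, 8];  Q = [1, 2] / [3, 4]
  Insert 9 (step 5): P = [1, 6, 9] / [3, 8];  Q = [1, 2, 5] / [3, 4]
  Insert 7 (step 6): P = [1, 6, 7] / [3, 8, 9];  Q = [1, 2, 5] / [3, 4, 6]
  Insert 2 (step 7): P = [1, 2, 7] / [3, 6, 9] / [8];  Q = [1, 2, 5] / [3, 4, 6] / [7]
  Insert 5 (step 8): P = [1, 2, 5] / [3, 6, 7] / [8, 9];  Q = [1, 2, 5] / [3, 4, 6] / [7, 8]
  Insert 4 (step 9): P = [1, 2, 4] / [3, 5, 7] / [6, 9] / [8];  Q = [1, 2, 5] / [3, 4, 6] / [7, 8] / [9]
Final shape: (3, 3, 2, 1).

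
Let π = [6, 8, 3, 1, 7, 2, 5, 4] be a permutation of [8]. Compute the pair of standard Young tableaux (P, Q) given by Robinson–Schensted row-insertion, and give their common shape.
P = [1, 2, 4] / [3, 5] / [6, 7] / [8];  Q = [1, 2, 7] / [3, 5] / [4, 6] / [8];  common shape = (3, 2, 2, 1)

Row-insert the values π_1, π_2, … into P one at a time, bumping the leftmost entry strictly greater than the inserted value down to the next row. The recording tableau Q records, in position (i, j), the step at which that cell was added to P.
  Insert 6 (step 1): P = [6];  Q = [1]
  Insert 8 (step 2): P = [6, 8];  Q = [1, 2]
  Insert 3 (step 3): P = [3, 8] / [6];  Q = [1, 2] / [3]
  Insert 1 (step 4): P = [1, 8] / [3] / [6];  Q = [1, 2] / [3] / [4]
  Insert 7 (step 5): P = [1, 7] / [3, 8] / [6];  Q = [1, 2] / [3, 5] / [4]
  Insert 2 (step 6): P = [1, 2] / [3, 7] / [6, 8];  Q = [1, 2] / [3, 5] / [4, 6]
  Insert 5 (step 7): P = [1, 2, 5] / [3, 7] / [6, 8];  Q = [1, 2, 7] / [3, 5] / [4, 6]
  Insert 4 (step 8): P = [1, 2, 4] / [3, 5] / [6, 7] / [8];  Q = [1, 2, 7] / [3, 5] / [4, 6] / [8]
Final shape: (3, 2, 2, 1).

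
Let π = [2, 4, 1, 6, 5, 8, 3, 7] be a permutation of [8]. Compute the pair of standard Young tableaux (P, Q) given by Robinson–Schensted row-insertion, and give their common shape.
P = [1, 3, 5, 7] / [2, 4, 8] / [6];  Q = [1, 2, 4, 6] / [3, 5, 8] / [7];  common shape = (4, 3, 1)

Row-insert the values π_1, π_2, … into P one at a time, bumping the leftmost entry strictly greater than the inserted value down to the next row. The recording tableau Q records, in position (i, j), the step at which that cell was added to P.
  Insert 2 (step 1): P = [2];  Q = [1]
  Insert 4 (step 2): P = [2, 4];  Q = [1, 2]
  Insert 1 (step 3): P = [1, 4] / [2];  Q = [1, 2] / [3]
  Insert 6 (step 4): P = [1, 4, 6] / [2];  Q = [1, 2, 4] / [3]
  Insert 5 (step 5): P = [1, 4, 5] / [2, 6];  Q = [1, 2, 4] / [3, 5]
  Insert 8 (step 6): P = [1, 4, 5, 8] / [2, 6];  Q = [1, 2, 4, 6] / [3, 5]
  Insert 3 (step 7): P = [1, 3, 5, 8] / [2, 4] / [6];  Q = [1, 2, 4, 6] / [3, 5] / [7]
  Insert 7 (step 8): P = [1, 3, 5, 7] / [2, 4, 8] / [6];  Q = [1, 2, 4, 6] / [3, 5, 8] / [7]
Final shape: (4, 3, 1).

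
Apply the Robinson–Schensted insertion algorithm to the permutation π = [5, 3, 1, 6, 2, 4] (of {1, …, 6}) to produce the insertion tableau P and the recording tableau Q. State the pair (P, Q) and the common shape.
P = [1, 2, 4] / [3, 6] / [5];  Q = [1, 4, 6] / [2, 5] / [3];  common shape = (3, 2, 1)

Row-insert the values π_1, π_2, … into P one at a time, bumping the leftmost entry strictly greater than the inserted value down to the next row. The recording tableau Q records, in position (i, j), the step at which that cell was added to P.
  Insert 5 (step 1): P = [5];  Q = [1]
  Insert 3 (step 2): P = [3] / [5];  Q = [1] / [2]
  Insert 1 (step 3): P = [1] / [3] / [5];  Q = [1] / [2] / [3]
  Insert 6 (step 4): P = [1, 6] / [3] / [5];  Q = [1, 4] / [2] / [3]
  Insert 2 (step 5): P = [1, 2] / [3, 6] / [5];  Q = [1, 4] / [2, 5] / [3]
  Insert 4 (step 6): P = [1, 2, 4] / [3, 6] / [5];  Q = [1, 4, 6] / [2, 5] / [3]
Final shape: (3, 2, 1).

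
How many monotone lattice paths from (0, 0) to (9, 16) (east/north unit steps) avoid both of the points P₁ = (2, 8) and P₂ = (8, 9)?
Number of paths = 1561440

Inclusion–exclusion. Total paths: C(25, 9) = 2042975. Through P₁: C(10, 2)·C(15, 7) = 289575. Through P₂: C(17, 8)·C(8, 1) = 194480. Since P₁ is strictly southwest of P₂, a monotone path through both must visit P₁ then P₂; paths through both = C(10, 2)·C(7, 6)·C(8, 1) = 2520. Avoid both = 2042975 − 289575 − 194480 + 2520 = 1561440.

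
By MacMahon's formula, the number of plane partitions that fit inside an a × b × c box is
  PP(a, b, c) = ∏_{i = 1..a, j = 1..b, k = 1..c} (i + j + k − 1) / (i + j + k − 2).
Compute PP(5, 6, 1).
PP(5, 6, 1) = 462

Evaluate the triple product over i = 1..5, j = 1..6, k = 1..1. The factors are (2/1) · (3/2) · (4/3) · (5/4) · (6/5) · (7/6) · (3/2) · (4/3) · … (30 factors total). The numerators and denominators telescope so the product is an integer; carrying out the multiplication exactly gives PP(5, 6, 1) = 462.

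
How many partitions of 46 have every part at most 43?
p(46, parts ≤ 43) = 105554

Use the recurrence p(n, m) = p(n, m−1) + p(n−m, m): either the largest part is < m (count p(n, m−1)) or the largest part is exactly m (remove one copy of m, count p(n−m, m)). With p(0, ·) = 1 this gives p(46, parts ≤ 43) = 105554. (By conjugating Young diagrams, this also counts partitions of 46 into at most 43 parts.)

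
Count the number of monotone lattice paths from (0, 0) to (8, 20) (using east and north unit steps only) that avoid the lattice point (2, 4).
Number of paths = 1988910

Total paths from (0, 0) to (8, 20): C(28, 8) = 3108105. Paths through (2, 4): (paths (0, 0) → (2, 4)) × (paths (2, 4) → (8, 20)) = C(6, 2) · C(22, 6) = 15 · 74613 = 1119195. Avoidance count = 3108105 − 1119195 = 1988910.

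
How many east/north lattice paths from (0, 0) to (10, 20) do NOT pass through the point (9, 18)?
Number of paths = 15984540

Total paths from (0, 0) to (10, 20): C(30, 10) = 30045015. Paths through (9, 18): (paths (0, 0) → (9, 18)) × (paths (9, 18) → (10, 20)) = C(27, 9) · C(3, 1) = 4686825 · 3 = 14060475. Avoidance count = 30045015 − 14060475 = 15984540.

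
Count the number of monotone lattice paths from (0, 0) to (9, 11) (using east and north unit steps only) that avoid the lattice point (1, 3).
Number of paths = 116480

Total paths from (0, 0) to (9, 11): C(20, 9) = 167960. Paths through (1, 3): (paths (0, 0) → (1, 3)) × (paths (1, 3) → (9, 11)) = C(4, 1) · C(16, 8) = 4 · 12870 = 51480. Avoidance count = 167960 − 51480 = 116480.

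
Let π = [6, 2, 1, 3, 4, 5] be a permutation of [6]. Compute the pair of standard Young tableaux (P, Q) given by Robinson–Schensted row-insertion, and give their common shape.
P = [1, 3, 4, 5] / [2] / [6];  Q = [1, 4, 5, 6] / [2] / [3];  common shape = (4, 1, 1)

Row-insert the values π_1, π_2, … into P one at a time, bumping the leftmost entry strictly greater than the inserted value down to the next row. The recording tableau Q records, in position (i, j), the step at which that cell was added to P.
  Insert 6 (step 1): P = [6];  Q = [1]
  Insert 2 (step 2): P = [2] / [6];  Q = [1] / [2]
  Insert 1 (step 3): P = [1] / [2] / [6];  Q = [1] / [2] / [3]
  Insert 3 (step 4): P = [1, 3] / [2] / [6];  Q = [1, 4] / [2] / [3]
  Insert 4 (step 5): P = [1, 3, 4] / [2] / [6];  Q = [1, 4, 5] / [2] / [3]
  Insert 5 (step 6): P = [1, 3, 4, 5] / [2] / [6];  Q = [1, 4, 5, 6] / [2] / [3]
Final shape: (4, 1, 1).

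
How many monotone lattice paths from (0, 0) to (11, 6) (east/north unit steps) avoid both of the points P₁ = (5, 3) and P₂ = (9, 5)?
Number of paths = 4186

Inclusion–exclusion. Total paths: C(17, 11) = 12376. Through P₁: C(8, 5)·C(9, 6) = 4704. Through P₂: C(14, 9)·C(3, 2) = 6006. Since P₁ is strictly southwest of P₂, a monotone path through both must visit P₁ then P₂; paths through both = C(8, 5)·C(6, 4)·C(3, 2) = 2520. Avoid both = 12376 − 4704 − 6006 + 2520 = 4186.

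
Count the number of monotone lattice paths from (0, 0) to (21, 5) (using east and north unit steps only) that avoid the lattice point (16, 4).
Number of paths = 36710

Total paths from (0, 0) to (21, 5): C(26, 21) = 65780. Paths through (16, 4): (paths (0, 0) → (16, 4)) × (paths (16, 4) → (21, 5)) = C(20, 16) · C(6, 5) = 4845 · 6 = 29070. Avoidance count = 65780 − 29070 = 36710.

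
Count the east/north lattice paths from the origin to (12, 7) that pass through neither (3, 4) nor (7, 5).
Number of paths = 29731

Inclusion–exclusion. Total paths: C(19, 12) = 50388. Through P₁: C(7, 3)·C(12, 9) = 7700. Through P₂: C(12, 7)·C(7, 5) = 16632. Since P₁ is strictly southwest of P₂, a monotone path through both must visit P₁ then P₂; paths through both = C(7, 3)·C(5, 4)·C(7, 5) = 3675. Avoid both = 50388 − 7700 − 16632 + 3675 = 29731.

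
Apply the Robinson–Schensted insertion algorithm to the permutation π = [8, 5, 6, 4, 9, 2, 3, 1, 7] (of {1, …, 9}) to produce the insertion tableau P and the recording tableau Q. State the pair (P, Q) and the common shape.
P = [1, 3, 7] / [2, 6, 9] / [4] / [5] / [8];  Q = [1, 3, 5] / [2, 7, 9] / [4] / [6] / [8];  common shape = (3, 3, 1, 1, 1)

Row-insert the values π_1, π_2, … into P one at a time, bumping the leftmost entry strictly greater than the inserted value down to the next row. The recording tableau Q records, in position (i, j), the step at which that cell was added to P.
  Insert 8 (step 1): P = [8];  Q = [1]
  Insert 5 (step 2): P = [5] / [8];  Q = [1] / [2]
  Insert 6 (step 3): P = [5, 6] / [8];  Q = [1, 3] / [2]
  Insert 4 (step 4): P = [4, 6] / [5] / [8];  Q = [1, 3] / [2] / [4]
  Insert 9 (step 5): P = [4, 6, 9] / [5] / [8];  Q = [1, 3, 5] / [2] / [4]
  Insert 2 (step 6): P = [2, 6, 9] / [4] / [5] / [8];  Q = [1, 3, 5] / [2] / [4] / [6]
  Insert 3 (step 7): P = [2, 3, 9] / [4, 6] / [5] / [8];  Q = [1, 3, 5] / [2, 7] / [4] / [6]
  Insert 1 (step 8): P = [1, 3, 9] / [2, 6] / [4] / [5] / [8];  Q = [1, 3, 5] / [2, 7] / [4] / [6] / [8]
  Insert 7 (step 9): P = [1, 3, 7] / [2, 6, 9] / [4] / [5] / [8];  Q = [1, 3, 5] / [2, 7, 9] / [4] / [6] / [8]
Final shape: (3, 3, 1, 1, 1).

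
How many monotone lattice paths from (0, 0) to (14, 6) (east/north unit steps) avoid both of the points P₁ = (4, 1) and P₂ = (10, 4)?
Number of paths = 15030

Inclusion–exclusion. Total paths: C(20, 14) = 38760. Through P₁: C(5, 4)·C(15, 10) = 15015. Through P₂: C(14, 10)·C(6, 4) = 15015. Since P₁ is strictly southwest of P₂, a monotone path through both must visit P₁ then P₂; paths through both = C(5, 4)·C(9, 6)·C(6, 4) = 6300. Avoid both = 38760 − 15015 − 15015 + 6300 = 15030.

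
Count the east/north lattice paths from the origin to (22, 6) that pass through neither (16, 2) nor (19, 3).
Number of paths = 326050

Inclusion–exclusion. Total paths: C(28, 22) = 376740. Through P₁: C(18, 16)·C(10, 6) = 32130. Through P₂: C(22, 19)·C(6, 3) = 30800. Since P₁ is strictly southwest of P₂, a monotone path through both must visit P₁ then P₂; paths through both = C(18, 16)·C(4, 3)·C(6, 3) = 12240. Avoid both = 376740 − 32130 − 30800 + 12240 = 326050.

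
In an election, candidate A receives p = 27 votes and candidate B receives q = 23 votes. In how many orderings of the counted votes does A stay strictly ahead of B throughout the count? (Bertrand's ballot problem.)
Strict-lead orderings = 8643460269248

Total orderings of the 50 votes with 27 for A: C(50, 27) = 108043253365600. By the Bertrand ballot formula (Cycle Lemma / reflection principle), the number of orderings in which A is strictly ahead of B throughout is (p − q)/(p + q) · C(p + q, p) = (27 − 23)/(27 + 23) · 108043253365600 = 8643460269248.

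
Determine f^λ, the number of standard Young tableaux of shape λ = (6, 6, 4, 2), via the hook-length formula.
# SYT of shape (6, 6, 4, 2) = 2756754

Hook-length formula: f^λ = n! / Π hook(c), product over all cells c of the Young diagram. For λ = (6, 6, 4, 2), n = 18 boxes. Hook lengths by row (left-to-right, top-to-bottom): [9, 8, 6, 5, 3, 2]; [8, 7, 5, 4, 2, 1]; [5, 4, 2, 1]; [2, 1]. Product of hooks = 2322432000. So f^λ = 18! / 2322432000 = 6402373705728000 / 2322432000 = 2756754.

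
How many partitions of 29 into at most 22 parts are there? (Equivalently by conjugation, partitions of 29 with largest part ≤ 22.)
p(29, parts ≤ 22) = 4535

Use the recurrence p(n, m) = p(n, m−1) + p(n−m, m): either the largest part is < m (count p(n, m−1)) or the largest part is exactly m (remove one copy of m, count p(n−m, m)). With p(0, ·) = 1 this gives p(29, parts ≤ 22) = 4535. (By conjugating Young diagrams, this also counts partitions of 29 into at most 22 parts.)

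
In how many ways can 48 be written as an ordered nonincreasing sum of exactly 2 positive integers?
p(48, 2 parts) = 24

Partitions of n into exactly k parts are in bijection with partitions of n − k into at most k parts (subtract 1 from each part). So p(48, exactly 2) = p(46, parts ≤ 2). Computing via the recurrence p(m, j) = p(m, j−1) + p(m−j, j) gives 24.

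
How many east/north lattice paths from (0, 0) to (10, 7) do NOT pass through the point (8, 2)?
Number of paths = 18503

Total paths from (0, 0) to (10, 7): C(17, 10) = 19448. Paths through (8, 2): (paths (0, 0) → (8, 2)) × (paths (8, 2) → (10, 7)) = C(10, 8) · C(7, 2) = 45 · 21 = 945. Avoidance count = 19448 − 945 = 18503.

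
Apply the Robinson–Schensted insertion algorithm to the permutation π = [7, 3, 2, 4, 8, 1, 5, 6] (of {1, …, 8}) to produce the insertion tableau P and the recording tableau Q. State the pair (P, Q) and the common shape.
P = [1, 4, 5, 6] / [2, 8] / [3] / [7];  Q = [1, 4, 5, 8] / [2, 7] / [3] / [6];  common shape = (4, 2, 1, 1)

Row-insert the values π_1, π_2, … into P one at a time, bumping the leftmost entry strictly greater than the inserted value down to the next row. The recording tableau Q records, in position (i, j), the step at which that cell was added to P.
  Insert 7 (step 1): P = [7];  Q = [1]
  Insert 3 (step 2): P = [3] / [7];  Q = [1] / [2]
  Insert 2 (step 3): P = [2] / [3] / [7];  Q = [1] / [2] / [3]
  Insert 4 (step 4): P = [2, 4] / [3] / [7];  Q = [1, 4] / [2] / [3]
  Insert 8 (step 5): P = [2, 4, 8] / [3] / [7];  Q = [1, 4, 5] / [2] / [3]
  Insert 1 (step 6): P = [1, 4, 8] / [2] / [3] / [7];  Q = [1, 4, 5] / [2] / [3] / [6]
  Insert 5 (step 7): P = [1, 4, 5] / [2, 8] / [3] / [7];  Q = [1, 4, 5] / [2, 7] / [3] / [6]
  Insert 6 (step 8): P = [1, 4, 5, 6] / [2, 8] / [3] / [7];  Q = [1, 4, 5, 8] / [2, 7] / [3] / [6]
Final shape: (4, 2, 1, 1).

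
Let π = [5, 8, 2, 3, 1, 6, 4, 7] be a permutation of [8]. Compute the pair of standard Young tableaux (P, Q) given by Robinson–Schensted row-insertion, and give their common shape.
P = [1, 3, 4, 7] / [2, 6] / [5, 8];  Q = [1, 2, 6, 8] / [3, 4] / [5, 7];  common shape = (4, 2, 2)

Row-insert the values π_1, π_2, … into P one at a time, bumping the leftmost entry strictly greater than the inserted value down to the next row. The recording tableau Q records, in position (i, j), the step at which that cell was added to P.
  Insert 5 (step 1): P = [5];  Q = [1]
  Insert 8 (step 2): P = [5, 8];  Q = [1, 2]
  Insert 2 (step 3): P = [2, 8] / [5];  Q = [1, 2] / [3]
  Insert 3 (step 4): P = [2, 3] / [5, 8];  Q = [1, 2] / [3, 4]
  Insert 1 (step 5): P = [1, 3] / [2, 8] / [5];  Q = [1, 2] / [3, 4] / [5]
  Insert 6 (step 6): P = [1, 3, 6] / [2, 8] / [5];  Q = [1, 2, 6] / [3, 4] / [5]
  Insert 4 (step 7): P = [1, 3, 4] / [2, 6] / [5, 8];  Q = [1, 2, 6] / [3, 4] / [5, 7]
  Insert 7 (step 8): P = [1, 3, 4, 7] / [2, 6] / [5, 8];  Q = [1, 2, 6, 8] / [3, 4] / [5, 7]
Final shape: (4, 2, 2).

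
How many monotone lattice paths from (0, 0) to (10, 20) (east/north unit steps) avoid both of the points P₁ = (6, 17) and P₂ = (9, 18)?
Number of paths = 13662759

Inclusion–exclusion. Total paths: C(30, 10) = 30045015. Through P₁: C(23, 6)·C(7, 4) = 3533145. Through P₂: C(27, 9)·C(3, 1) = 14060475. Since P₁ is strictly southwest of P₂, a monotone path through both must visit P₁ then P₂; paths through both = C(23, 6)·C(4, 3)·C(3, 1) = 1211364. Avoid both = 30045015 − 3533145 − 14060475 + 1211364 = 13662759.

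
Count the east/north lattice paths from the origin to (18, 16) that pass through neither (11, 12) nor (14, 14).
Number of paths = 1358838390

Inclusion–exclusion. Total paths: C(34, 18) = 2203961430. Through P₁: C(23, 11)·C(11, 7) = 446185740. Through P₂: C(28, 14)·C(6, 4) = 601749000. Since P₁ is strictly southwest of P₂, a monotone path through both must visit P₁ then P₂; paths through both = C(23, 11)·C(5, 3)·C(6, 4) = 202811700. Avoid both = 2203961430 − 446185740 − 601749000 + 202811700 = 1358838390.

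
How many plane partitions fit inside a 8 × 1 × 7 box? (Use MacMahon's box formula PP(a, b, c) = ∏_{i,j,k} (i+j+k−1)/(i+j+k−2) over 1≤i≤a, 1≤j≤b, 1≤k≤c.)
PP(8, 1, 7) = 6435

Evaluate the triple product over i = 1..8, j = 1..1, k = 1..7. The factors are (2/1) · (3/2) · (4/3) · (5/4) · (6/5) · (7/6) · (8/7) · (3/2) · … (56 factors total). The numerators and denominators telescope so the product is an integer; carrying out the multiplication exactly gives PP(8, 1, 7) = 6435.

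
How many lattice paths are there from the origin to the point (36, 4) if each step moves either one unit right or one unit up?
Number of paths = 91390

A monotone lattice path from (0, 0) to (36, 4) consists of 36 east steps and 4 north steps in some order, so it is determined by which 36 of the 40 steps are east. The count is C(40, 36) = 91390.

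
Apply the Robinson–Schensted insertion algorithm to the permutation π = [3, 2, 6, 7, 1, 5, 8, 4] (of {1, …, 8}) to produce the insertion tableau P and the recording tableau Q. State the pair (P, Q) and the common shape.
P = [1, 4, 7, 8] / [2, 5] / [3, 6];  Q = [1, 3, 4, 7] / [2, 6] / [5, 8];  common shape = (4, 2, 2)

Row-insert the values π_1, π_2, … into P one at a time, bumping the leftmost entry strictly greater than the inserted value down to the next row. The recording tableau Q records, in position (i, j), the step at which that cell was added to P.
  Insert 3 (step 1): P = [3];  Q = [1]
  Insert 2 (step 2): P = [2] / [3];  Q = [1] / [2]
  Insert 6 (step 3): P = [2, 6] / [3];  Q = [1, 3] / [2]
  Insert 7 (step 4): P = [2, 6, 7] / [3];  Q = [1, 3, 4] / [2]
  Insert 1 (step 5): P = [1, 6, 7] / [2] / [3];  Q = [1, 3, 4] / [2] / [5]
  Insert 5 (step 6): P = [1, 5, 7] / [2, 6] / [3];  Q = [1, 3, 4] / [2, 6] / [5]
  Insert 8 (step 7): P = [1, 5, 7, 8] / [2, 6] / [3];  Q = [1, 3, 4, 7] / [2, 6] / [5]
  Insert 4 (step 8): P = [1, 4, 7, 8] / [2, 5] / [3, 6];  Q = [1, 3, 4, 7] / [2, 6] / [5, 8]
Final shape: (4, 2, 2).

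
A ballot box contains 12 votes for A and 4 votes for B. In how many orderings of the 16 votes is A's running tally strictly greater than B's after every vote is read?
Strict-lead orderings = 910

Total orderings of the 16 votes with 12 for A: C(16, 12) = 1820. By the Bertrand ballot formula (Cycle Lemma / reflection principle), the number of orderings in which A is strictly ahead of B throughout is (p − q)/(p + q) · C(p + q, p) = (12 − 4)/(12 + 4) · 1820 = 910.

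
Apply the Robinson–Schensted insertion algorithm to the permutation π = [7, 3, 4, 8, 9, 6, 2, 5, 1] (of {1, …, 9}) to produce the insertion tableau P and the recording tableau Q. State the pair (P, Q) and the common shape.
P = [1, 4, 5, 9] / [2, 6] / [3, 8] / [7];  Q = [1, 3, 4, 5] / [2, 6] / [7, 8] / [9];  common shape = (4, 2, 2, 1)

Row-insert the values π_1, π_2, … into P one at a time, bumping the leftmost entry strictly greater than the inserted value down to the next row. The recording tableau Q records, in position (i, j), the step at which that cell was added to P.
  Insert 7 (step 1): P = [7];  Q = [1]
  Insert 3 (step 2): P = [3] / [7];  Q = [1] / [2]
  Insert 4 (step 3): P = [3, 4] / [7];  Q = [1, 3] / [2]
  Insert 8 (step 4): P = [3, 4, 8] / [7];  Q = [1, 3, 4] / [2]
  Insert 9 (step 5): P = [3, 4, 8, 9] / [7];  Q = [1, 3, 4, 5] / [2]
  Insert 6 (step 6): P = [3, 4, 6, 9] / [7, 8];  Q = [1, 3, 4, 5] / [2, 6]
  Insert 2 (step 7): P = [2, 4, 6, 9] / [3, 8] / [7];  Q = [1, 3, 4, 5] / [2, 6] / [7]
  Insert 5 (step 8): P = [2, 4, 5, 9] / [3, 6] / [7, 8];  Q = [1, 3, 4, 5] / [2, 6] / [7, 8]
  Insert 1 (step 9): P = [1, 4, 5, 9] / [2, 6] / [3, 8] / [7];  Q = [1, 3, 4, 5] / [2, 6] / [7, 8] / [9]
Final shape: (4, 2, 2, 1).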